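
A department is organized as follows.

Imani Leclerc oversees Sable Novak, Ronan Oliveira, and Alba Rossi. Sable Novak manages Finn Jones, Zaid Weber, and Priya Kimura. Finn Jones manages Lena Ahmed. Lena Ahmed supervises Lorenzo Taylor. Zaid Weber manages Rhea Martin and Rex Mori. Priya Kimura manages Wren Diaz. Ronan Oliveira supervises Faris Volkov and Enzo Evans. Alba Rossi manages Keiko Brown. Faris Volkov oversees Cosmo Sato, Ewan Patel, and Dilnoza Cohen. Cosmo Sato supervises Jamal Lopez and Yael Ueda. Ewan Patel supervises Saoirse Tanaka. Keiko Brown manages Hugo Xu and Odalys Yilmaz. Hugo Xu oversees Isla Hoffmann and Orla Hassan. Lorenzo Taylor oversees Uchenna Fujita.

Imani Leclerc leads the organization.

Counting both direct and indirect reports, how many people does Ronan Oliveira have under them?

8

Ronan Oliveira directly manages Faris Volkov, Enzo Evans. Under Faris Volkov: Dilnoza Cohen, Ewan Patel, Saoirse Tanaka, Cosmo Sato, Yael Ueda, Jamal Lopez (6). Enzo Evans has no reports. So Ronan Oliveira's organization is 2 direct reports plus everyone under them: 7 + 1 = 8.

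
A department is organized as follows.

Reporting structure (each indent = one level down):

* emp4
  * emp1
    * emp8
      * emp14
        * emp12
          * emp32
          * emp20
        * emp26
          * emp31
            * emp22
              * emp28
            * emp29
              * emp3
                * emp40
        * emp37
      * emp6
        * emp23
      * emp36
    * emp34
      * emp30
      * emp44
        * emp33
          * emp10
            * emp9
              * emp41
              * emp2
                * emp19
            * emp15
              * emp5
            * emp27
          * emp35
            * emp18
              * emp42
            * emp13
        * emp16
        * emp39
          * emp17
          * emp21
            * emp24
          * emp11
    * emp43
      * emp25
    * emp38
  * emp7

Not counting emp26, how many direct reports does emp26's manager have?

2

emp26 reports to emp14. emp14's other direct reports are emp12, emp37 — 2 peers.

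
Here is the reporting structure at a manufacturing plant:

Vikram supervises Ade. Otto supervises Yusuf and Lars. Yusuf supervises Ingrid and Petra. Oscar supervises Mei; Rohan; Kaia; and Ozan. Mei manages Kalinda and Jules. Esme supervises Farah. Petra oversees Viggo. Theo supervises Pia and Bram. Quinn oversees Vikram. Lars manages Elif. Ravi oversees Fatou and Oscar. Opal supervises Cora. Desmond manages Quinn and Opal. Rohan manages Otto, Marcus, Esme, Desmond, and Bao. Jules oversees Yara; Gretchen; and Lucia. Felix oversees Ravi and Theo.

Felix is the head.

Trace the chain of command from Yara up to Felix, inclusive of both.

Yara reports to Jules. Jules reports to Mei. Mei reports to Oscar. Oscar reports to Ravi. Ravi reports to Felix. Felix is at the top.

Yara -> Jules -> Mei -> Oscar -> Ravi -> Felix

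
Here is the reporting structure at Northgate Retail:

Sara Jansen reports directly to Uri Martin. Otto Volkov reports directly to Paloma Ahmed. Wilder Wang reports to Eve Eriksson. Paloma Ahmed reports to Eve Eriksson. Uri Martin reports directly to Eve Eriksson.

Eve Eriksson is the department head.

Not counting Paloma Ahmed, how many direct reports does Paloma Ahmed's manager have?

2

Paloma Ahmed reports to Eve Eriksson. Eve Eriksson's other direct reports are Wilder Wang, Uri Martin — 2 peers.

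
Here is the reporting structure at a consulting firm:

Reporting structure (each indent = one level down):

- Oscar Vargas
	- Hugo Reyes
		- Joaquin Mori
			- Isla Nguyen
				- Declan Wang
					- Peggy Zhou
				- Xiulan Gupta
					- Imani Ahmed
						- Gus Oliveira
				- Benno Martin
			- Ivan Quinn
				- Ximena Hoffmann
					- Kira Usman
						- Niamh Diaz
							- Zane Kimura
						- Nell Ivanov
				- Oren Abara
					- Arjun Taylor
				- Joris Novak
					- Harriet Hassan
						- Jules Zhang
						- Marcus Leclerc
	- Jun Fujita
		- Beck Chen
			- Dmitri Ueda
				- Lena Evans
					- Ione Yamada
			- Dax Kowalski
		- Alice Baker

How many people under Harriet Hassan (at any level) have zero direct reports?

The people in Harriet Hassan's organization with no one reporting to them are Marcus Leclerc, Jules Zhang. That is 2.

2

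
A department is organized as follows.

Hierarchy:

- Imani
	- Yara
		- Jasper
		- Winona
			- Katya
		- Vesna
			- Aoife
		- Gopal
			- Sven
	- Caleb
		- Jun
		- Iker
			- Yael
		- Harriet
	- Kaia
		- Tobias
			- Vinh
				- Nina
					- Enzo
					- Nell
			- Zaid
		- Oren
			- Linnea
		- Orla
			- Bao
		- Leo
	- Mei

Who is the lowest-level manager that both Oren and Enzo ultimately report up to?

Kaia

Oren's chain of managers is Kaia, Imani. Enzo's chain of managers is Nina, Vinh, Tobias, Kaia, Imani. The first manager that appears in both chains is Kaia.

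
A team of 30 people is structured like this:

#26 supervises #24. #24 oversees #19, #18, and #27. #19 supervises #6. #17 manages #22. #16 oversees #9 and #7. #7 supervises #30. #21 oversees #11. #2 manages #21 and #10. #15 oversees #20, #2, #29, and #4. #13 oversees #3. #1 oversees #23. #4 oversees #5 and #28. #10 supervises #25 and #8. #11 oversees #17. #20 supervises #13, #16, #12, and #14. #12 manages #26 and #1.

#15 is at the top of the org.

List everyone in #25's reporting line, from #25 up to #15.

#25 -> #10 -> #2 -> #15

#25 reports to #10. #10 reports to #2. #2 reports to #15. #15 is at the top.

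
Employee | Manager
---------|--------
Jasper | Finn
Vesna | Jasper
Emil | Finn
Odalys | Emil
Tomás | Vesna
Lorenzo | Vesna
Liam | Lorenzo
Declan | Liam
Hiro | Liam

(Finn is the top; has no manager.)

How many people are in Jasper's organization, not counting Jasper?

Jasper directly manages Vesna. Under Vesna: Lorenzo, Liam, Hiro, Declan, Tomás (5). That's 6 in total.

6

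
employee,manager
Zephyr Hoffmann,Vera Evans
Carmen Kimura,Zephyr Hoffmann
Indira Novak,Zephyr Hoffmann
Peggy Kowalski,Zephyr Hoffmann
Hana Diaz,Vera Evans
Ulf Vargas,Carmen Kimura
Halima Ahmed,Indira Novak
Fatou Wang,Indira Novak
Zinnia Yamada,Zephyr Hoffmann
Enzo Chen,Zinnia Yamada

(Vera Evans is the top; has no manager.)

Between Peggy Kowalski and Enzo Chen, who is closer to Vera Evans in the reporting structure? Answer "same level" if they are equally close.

Peggy Kowalski is 2 levels below Vera Evans; Enzo Chen is 3. Peggy Kowalski is higher.

Peggy Kowalski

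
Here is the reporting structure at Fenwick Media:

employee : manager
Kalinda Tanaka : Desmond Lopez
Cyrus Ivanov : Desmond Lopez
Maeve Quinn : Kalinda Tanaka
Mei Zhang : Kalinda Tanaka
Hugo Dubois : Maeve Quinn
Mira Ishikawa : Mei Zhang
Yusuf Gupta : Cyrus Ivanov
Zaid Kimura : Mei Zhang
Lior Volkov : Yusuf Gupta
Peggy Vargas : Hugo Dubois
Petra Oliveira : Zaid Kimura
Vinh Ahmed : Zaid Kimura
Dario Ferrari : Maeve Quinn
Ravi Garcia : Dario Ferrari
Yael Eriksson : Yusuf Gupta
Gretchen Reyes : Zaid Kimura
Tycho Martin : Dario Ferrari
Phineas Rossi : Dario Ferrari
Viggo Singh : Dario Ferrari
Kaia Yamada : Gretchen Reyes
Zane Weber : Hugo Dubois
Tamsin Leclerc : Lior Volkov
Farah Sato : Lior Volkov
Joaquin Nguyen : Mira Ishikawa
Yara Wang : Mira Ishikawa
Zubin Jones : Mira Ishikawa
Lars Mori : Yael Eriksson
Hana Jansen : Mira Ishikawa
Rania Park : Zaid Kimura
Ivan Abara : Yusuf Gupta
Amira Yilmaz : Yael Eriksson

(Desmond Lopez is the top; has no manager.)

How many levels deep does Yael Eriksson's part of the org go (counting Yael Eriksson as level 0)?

The longest chain under Yael Eriksson runs Yael Eriksson → Amira Yilmaz, which is 1 level below Yael Eriksson.

1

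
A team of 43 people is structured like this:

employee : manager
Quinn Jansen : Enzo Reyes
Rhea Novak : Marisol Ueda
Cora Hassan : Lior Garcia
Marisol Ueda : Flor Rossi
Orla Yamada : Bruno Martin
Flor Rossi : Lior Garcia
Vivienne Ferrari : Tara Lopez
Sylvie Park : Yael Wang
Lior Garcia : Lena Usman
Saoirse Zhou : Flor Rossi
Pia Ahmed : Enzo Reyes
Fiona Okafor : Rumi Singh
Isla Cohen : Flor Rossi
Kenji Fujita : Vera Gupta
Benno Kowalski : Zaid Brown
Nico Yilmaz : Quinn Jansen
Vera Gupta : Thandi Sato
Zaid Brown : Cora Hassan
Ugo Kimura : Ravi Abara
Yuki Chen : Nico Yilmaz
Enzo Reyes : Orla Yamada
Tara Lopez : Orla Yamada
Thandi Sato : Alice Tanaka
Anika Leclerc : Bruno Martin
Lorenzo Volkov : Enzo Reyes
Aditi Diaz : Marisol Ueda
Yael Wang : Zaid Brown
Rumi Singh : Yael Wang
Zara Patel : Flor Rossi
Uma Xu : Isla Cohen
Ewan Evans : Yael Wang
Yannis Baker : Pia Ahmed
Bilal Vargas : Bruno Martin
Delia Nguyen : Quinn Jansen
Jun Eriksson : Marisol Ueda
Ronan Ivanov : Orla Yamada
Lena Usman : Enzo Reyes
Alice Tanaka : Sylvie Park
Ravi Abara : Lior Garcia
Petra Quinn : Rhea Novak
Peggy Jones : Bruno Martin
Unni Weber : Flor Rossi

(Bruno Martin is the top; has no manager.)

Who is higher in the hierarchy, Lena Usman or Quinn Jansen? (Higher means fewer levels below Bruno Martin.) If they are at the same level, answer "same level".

Both Lena Usman and Quinn Jansen are 3 levels below Bruno Martin.

same level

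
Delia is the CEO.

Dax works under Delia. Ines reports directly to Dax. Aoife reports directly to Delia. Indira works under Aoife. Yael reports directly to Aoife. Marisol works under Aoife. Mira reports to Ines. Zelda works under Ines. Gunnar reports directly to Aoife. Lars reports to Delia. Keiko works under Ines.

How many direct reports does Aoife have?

Aoife directly manages Indira, Yael, Marisol, Gunnar. That is 4 direct reports.

4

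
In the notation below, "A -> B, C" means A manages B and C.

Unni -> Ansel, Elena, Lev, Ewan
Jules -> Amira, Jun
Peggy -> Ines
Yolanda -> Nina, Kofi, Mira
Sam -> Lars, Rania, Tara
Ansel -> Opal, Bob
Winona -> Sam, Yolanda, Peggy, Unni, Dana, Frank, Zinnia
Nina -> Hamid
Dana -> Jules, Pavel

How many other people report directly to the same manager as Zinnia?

Zinnia reports to Winona. Winona's other direct reports are Sam, Yolanda, Peggy, Unni, Dana, Frank — 6 peers.

6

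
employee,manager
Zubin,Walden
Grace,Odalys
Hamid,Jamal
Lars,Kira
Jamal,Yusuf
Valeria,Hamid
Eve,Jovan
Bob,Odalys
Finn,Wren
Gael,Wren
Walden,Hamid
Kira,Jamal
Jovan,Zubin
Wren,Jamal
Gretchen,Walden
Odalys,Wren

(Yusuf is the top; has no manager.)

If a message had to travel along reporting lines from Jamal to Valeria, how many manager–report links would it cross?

Valeria is in Jamal's organization: the chain from Valeria up to Jamal is Valeria → Hamid → Jamal, which is 2 links.

2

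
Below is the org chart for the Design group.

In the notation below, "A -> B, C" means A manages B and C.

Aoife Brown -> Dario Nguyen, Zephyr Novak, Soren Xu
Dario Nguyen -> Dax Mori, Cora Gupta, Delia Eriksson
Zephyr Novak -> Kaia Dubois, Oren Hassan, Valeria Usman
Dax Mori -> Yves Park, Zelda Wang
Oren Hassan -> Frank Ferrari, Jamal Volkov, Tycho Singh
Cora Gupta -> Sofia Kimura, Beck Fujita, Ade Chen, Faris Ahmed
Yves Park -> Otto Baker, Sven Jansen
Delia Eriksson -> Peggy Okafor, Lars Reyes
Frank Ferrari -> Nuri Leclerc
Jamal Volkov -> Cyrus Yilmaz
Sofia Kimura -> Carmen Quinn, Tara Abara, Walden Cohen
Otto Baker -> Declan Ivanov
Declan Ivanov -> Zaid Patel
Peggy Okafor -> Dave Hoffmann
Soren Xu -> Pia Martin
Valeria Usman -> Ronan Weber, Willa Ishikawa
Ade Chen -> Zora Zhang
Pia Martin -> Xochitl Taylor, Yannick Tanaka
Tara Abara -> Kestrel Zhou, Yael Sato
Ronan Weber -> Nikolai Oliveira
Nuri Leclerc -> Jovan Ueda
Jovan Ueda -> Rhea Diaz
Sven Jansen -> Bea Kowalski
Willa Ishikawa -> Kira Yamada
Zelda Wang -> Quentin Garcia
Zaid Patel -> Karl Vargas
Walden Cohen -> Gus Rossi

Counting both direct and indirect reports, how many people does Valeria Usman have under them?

4

Valeria Usman directly manages Ronan Weber, Willa Ishikawa. Under Ronan Weber: Nikolai Oliveira (1). Under Willa Ishikawa: Kira Yamada (1). So Valeria Usman's organization is 2 direct reports plus everyone under them: 2 + 2 = 4.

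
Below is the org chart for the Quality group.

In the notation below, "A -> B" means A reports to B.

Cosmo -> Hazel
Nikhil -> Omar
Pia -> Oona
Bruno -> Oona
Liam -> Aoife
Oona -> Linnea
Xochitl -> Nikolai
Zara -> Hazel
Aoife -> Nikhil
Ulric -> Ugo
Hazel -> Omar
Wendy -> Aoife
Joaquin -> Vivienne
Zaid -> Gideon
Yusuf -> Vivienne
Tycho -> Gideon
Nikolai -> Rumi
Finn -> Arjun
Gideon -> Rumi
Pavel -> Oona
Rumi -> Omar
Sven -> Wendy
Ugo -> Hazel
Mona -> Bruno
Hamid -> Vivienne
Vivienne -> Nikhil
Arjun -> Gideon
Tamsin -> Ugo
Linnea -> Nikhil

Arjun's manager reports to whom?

Rumi

Arjun reports to Gideon, and Gideon reports to Rumi. So Arjun's skip-level manager is Rumi.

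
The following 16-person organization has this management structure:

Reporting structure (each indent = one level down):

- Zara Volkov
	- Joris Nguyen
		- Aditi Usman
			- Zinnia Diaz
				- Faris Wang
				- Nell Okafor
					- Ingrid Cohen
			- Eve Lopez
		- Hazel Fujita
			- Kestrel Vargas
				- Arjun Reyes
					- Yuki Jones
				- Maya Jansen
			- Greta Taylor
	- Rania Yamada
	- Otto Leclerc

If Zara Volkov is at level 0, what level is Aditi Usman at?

2

Chain from Aditi Usman up to Zara Volkov: Aditi Usman → Joris Nguyen → Zara Volkov. That is 2 steps up, so Aditi Usman is 2 levels below Zara Volkov.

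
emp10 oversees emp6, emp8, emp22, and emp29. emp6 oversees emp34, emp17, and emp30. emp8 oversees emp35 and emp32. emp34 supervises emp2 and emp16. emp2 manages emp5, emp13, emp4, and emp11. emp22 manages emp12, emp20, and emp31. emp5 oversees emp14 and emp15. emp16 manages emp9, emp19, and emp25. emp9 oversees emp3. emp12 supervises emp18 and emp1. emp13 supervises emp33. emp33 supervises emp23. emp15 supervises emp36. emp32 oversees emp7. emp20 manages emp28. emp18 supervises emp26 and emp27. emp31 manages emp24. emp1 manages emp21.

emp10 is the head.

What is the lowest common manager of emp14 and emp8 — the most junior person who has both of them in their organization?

emp10

emp14's chain of managers is emp5, emp2, emp34, emp6, emp10. emp8's chain of managers is emp10. The first manager that appears in both chains is emp10.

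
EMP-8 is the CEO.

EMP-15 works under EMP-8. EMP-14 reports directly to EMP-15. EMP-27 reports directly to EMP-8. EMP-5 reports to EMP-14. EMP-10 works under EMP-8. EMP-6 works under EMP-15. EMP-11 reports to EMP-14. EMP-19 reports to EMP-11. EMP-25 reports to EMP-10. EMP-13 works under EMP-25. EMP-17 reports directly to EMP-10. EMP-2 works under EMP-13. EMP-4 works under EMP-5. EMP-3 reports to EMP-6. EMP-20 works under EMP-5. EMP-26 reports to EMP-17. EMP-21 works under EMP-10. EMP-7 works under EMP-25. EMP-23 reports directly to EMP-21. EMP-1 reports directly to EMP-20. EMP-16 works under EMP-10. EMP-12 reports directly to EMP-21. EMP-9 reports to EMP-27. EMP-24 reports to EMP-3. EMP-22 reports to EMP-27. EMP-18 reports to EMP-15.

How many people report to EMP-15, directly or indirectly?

11

EMP-15 directly manages EMP-14, EMP-6, EMP-18. Under EMP-14: EMP-11, EMP-19, EMP-5, EMP-20, EMP-1, EMP-4 (6). Under EMP-6: EMP-3, EMP-24 (2). EMP-18 has no reports. So EMP-15's organization is 3 direct reports plus everyone under them: 7 + 3 + 1 = 11.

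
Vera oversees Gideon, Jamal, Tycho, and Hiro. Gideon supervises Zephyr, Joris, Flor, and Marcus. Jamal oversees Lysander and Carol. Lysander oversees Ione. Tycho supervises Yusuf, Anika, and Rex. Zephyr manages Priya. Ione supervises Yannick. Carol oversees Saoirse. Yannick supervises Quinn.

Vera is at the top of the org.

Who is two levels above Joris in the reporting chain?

Joris reports to Gideon, and Gideon reports to Vera. So Joris's skip-level manager is Vera.

Vera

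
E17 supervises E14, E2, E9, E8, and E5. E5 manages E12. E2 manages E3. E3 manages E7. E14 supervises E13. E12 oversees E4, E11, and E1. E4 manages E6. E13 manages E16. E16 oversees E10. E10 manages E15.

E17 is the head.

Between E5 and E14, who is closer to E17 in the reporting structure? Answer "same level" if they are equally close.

Both E5 and E14 are 1 level below E17.

same level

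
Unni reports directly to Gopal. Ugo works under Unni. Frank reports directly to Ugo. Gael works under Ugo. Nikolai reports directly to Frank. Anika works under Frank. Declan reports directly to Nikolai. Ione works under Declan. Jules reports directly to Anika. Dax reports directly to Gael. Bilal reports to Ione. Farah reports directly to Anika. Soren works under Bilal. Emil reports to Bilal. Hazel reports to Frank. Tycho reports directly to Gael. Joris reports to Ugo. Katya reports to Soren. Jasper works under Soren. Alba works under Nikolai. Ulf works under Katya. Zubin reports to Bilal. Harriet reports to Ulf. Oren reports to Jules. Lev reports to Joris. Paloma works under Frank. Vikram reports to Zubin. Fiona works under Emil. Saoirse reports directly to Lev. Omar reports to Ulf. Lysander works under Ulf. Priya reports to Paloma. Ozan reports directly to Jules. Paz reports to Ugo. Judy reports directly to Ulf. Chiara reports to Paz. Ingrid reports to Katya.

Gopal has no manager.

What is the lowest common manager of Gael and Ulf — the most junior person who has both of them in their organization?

Gael's chain of managers is Ugo, Unni, Gopal. Ulf's chain of managers is Katya, Soren, Bilal, Ione, Declan, Nikolai, Frank, Ugo, Unni, Gopal. The first manager that appears in both chains is Ugo.

Ugo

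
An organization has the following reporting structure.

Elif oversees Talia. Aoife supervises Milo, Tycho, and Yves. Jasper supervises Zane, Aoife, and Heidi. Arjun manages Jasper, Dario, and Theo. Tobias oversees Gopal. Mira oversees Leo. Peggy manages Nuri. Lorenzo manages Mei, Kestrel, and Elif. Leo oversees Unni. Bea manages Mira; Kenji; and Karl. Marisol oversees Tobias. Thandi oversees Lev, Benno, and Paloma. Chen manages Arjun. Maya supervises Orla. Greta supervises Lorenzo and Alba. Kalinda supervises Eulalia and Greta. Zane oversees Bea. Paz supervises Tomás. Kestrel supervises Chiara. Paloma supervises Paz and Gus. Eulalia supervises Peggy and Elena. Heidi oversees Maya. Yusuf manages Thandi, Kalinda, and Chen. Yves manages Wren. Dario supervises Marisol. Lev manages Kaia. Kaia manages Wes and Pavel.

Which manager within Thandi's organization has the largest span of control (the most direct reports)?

Direct-report counts within Thandi's organization: Thandi has 3; Paloma has 2; Paz has 1; Lev has 1; Kaia has 2. The largest is 3, held by Thandi.

Thandi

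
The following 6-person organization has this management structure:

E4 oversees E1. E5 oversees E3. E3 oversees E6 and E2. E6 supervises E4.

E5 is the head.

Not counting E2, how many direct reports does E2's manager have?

1

E2 reports to E3. E3's other direct reports are E6 — 1 peer.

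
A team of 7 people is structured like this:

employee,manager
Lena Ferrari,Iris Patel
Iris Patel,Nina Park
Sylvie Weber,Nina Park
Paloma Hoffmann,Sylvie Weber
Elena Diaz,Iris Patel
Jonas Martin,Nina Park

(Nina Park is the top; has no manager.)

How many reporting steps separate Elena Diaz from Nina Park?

2

Chain from Elena Diaz up to Nina Park: Elena Diaz → Iris Patel → Nina Park. That is 2 steps up, so Elena Diaz is 2 levels below Nina Park.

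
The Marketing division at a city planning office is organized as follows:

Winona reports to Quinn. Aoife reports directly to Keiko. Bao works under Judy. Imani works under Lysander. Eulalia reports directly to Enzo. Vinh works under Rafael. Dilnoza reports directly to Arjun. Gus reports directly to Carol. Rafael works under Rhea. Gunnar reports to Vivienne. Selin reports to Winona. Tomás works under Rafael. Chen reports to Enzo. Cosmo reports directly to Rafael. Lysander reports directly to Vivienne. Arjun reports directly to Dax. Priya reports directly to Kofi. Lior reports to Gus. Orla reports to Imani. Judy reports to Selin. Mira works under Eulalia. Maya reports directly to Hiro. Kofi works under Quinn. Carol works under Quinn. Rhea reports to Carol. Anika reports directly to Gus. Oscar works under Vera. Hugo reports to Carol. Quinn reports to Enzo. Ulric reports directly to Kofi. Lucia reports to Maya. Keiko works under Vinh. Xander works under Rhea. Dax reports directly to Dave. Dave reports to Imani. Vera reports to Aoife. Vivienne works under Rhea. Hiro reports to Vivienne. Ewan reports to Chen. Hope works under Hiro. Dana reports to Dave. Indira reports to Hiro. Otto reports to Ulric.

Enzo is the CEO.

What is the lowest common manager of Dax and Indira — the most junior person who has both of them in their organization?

Dax's chain of managers is Dave, Imani, Lysander, Vivienne, Rhea, Carol, Quinn, Enzo. Indira's chain of managers is Hiro, Vivienne, Rhea, Carol, Quinn, Enzo. The first manager that appears in both chains is Vivienne.

Vivienne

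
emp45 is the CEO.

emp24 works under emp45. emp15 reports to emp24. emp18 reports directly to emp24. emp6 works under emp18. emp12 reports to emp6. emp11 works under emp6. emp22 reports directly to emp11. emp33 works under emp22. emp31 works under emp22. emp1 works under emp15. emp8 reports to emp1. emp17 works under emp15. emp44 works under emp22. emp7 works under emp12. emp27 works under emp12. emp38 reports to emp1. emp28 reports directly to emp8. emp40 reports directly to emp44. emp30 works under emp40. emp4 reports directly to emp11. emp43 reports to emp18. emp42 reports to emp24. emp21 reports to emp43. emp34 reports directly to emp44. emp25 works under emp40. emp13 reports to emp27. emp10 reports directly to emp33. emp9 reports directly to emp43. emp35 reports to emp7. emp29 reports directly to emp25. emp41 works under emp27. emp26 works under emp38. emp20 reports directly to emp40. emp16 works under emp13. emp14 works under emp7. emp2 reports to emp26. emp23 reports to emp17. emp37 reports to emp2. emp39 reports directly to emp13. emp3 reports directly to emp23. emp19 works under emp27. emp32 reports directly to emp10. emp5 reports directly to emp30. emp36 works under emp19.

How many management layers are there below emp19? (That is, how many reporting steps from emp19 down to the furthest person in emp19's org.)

The longest chain under emp19 runs emp19 → emp36, which is 1 level below emp19.

1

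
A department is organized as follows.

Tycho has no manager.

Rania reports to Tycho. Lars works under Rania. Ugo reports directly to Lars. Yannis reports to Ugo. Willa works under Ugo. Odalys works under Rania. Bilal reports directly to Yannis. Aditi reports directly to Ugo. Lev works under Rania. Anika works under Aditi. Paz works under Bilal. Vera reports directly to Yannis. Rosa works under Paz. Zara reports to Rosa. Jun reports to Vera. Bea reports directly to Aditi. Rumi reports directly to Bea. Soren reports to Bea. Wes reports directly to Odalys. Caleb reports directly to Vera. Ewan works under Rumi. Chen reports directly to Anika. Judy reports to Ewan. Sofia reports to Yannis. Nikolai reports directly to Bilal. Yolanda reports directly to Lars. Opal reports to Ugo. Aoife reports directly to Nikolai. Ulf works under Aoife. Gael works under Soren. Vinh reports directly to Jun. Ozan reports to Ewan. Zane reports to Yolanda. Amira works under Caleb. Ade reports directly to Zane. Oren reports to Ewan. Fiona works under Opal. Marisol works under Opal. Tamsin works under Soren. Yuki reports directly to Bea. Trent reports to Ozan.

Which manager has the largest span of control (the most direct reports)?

Ugo

Direct-report counts: Tycho has 1; Rania has 3; Odalys has 1; Lars has 2; Yolanda has 1; Zane has 1; Ugo has 4; Opal has 2; Aditi has 2; Bea has 3; Soren has 2; Rumi has 1; Ewan has 3; Ozan has 1; Anika has 1; Yannis has 3; Vera has 2; Caleb has 1; Jun has 1; Bilal has 2; Nikolai has 1; Aoife has 1; Paz has 1; Rosa has 1. The largest is 4, held by Ugo.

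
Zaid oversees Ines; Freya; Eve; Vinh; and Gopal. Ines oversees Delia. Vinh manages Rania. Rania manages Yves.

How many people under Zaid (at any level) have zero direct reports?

The people in Zaid's organization with no one reporting to them are Gopal, Yves, Eve, Freya, Delia. That is 5.

5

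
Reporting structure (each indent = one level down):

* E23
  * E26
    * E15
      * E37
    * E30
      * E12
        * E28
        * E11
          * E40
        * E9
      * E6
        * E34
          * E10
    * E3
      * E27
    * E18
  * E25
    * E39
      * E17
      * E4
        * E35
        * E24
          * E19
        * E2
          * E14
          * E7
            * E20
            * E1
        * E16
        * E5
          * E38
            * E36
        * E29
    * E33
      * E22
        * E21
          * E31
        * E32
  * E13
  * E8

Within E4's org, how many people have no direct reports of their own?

The people in E4's organization with no one reporting to them are E29, E36, E16, E1, E20, E14, E19, E35. That is 8.

8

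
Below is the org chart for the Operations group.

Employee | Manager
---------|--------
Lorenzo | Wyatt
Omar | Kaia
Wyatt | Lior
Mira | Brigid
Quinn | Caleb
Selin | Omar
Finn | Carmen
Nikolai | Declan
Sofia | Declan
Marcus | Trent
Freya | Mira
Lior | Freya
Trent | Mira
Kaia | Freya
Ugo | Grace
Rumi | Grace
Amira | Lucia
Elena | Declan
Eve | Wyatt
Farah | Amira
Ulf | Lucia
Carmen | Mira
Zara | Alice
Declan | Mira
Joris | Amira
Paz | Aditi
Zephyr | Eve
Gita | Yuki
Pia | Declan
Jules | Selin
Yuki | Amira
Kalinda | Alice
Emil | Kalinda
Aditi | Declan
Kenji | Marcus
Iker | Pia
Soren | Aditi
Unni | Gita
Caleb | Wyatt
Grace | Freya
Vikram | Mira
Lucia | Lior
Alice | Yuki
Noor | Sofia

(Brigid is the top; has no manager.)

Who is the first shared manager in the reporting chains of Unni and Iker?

Mira

Unni's chain of managers is Gita, Yuki, Amira, Lucia, Lior, Freya, Mira, Brigid. Iker's chain of managers is Pia, Declan, Mira, Brigid. The first manager that appears in both chains is Mira.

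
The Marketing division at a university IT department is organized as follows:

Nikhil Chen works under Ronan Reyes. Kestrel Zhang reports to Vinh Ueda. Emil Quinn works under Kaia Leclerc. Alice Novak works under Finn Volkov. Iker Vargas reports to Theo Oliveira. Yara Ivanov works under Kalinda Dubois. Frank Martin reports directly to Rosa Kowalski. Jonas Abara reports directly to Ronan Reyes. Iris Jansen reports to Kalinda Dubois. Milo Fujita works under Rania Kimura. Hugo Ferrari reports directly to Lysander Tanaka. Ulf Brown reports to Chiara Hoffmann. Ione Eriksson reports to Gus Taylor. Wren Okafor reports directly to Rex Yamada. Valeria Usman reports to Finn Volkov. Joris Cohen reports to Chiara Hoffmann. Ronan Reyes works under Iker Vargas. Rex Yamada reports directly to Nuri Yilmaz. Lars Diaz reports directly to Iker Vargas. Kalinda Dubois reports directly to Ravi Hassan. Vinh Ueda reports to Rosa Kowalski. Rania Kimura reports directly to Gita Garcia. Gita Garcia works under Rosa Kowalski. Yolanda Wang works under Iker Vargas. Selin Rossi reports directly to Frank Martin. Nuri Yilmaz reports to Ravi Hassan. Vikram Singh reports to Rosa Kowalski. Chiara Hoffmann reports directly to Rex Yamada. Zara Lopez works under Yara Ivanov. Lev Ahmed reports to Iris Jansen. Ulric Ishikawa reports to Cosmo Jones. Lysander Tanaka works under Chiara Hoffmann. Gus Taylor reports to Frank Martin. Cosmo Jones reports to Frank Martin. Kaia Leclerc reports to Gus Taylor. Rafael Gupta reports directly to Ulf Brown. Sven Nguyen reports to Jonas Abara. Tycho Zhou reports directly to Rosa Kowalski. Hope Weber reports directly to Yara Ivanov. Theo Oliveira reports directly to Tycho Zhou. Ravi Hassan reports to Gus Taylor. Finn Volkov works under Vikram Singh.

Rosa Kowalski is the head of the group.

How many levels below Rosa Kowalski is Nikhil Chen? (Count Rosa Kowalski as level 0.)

5

Chain from Nikhil Chen up to Rosa Kowalski: Nikhil Chen → Ronan Reyes → Iker Vargas → Theo Oliveira → Tycho Zhou → Rosa Kowalski. That is 5 steps up, so Nikhil Chen is 5 levels below Rosa Kowalski.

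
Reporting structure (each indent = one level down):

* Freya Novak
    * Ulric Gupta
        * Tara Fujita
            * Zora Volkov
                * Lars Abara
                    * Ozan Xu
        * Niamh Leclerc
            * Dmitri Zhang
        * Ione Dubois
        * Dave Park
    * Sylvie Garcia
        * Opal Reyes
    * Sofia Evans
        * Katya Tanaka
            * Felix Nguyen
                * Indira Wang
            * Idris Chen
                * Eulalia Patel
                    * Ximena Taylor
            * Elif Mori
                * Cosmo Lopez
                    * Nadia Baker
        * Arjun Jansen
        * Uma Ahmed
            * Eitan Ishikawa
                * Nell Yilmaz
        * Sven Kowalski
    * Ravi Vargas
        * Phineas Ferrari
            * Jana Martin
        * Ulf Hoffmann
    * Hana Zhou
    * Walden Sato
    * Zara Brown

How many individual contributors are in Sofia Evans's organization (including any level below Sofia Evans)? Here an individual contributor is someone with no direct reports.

6

The people in Sofia Evans's organization with no one reporting to them are Sven Kowalski, Nell Yilmaz, Arjun Jansen, Nadia Baker, Ximena Taylor, Indira Wang. That is 6.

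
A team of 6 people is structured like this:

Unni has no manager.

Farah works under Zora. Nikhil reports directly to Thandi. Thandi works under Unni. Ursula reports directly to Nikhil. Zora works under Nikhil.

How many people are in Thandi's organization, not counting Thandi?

4

Thandi directly manages Nikhil. Under Nikhil: Zora, Farah, Ursula (3). That's 4 in total.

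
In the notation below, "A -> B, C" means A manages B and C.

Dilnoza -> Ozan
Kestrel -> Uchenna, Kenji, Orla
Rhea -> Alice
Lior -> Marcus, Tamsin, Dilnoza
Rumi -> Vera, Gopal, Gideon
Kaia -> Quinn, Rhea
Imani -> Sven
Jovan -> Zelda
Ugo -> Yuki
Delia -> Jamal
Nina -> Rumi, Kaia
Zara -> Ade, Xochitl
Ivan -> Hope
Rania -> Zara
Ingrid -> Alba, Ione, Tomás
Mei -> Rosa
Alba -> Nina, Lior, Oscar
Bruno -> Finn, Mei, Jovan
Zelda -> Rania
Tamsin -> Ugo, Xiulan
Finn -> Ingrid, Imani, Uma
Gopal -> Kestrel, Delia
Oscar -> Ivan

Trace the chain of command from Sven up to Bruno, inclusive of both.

Sven reports to Imani. Imani reports to Finn. Finn reports to Bruno. Bruno is at the top.

Sven -> Imani -> Finn -> Bruno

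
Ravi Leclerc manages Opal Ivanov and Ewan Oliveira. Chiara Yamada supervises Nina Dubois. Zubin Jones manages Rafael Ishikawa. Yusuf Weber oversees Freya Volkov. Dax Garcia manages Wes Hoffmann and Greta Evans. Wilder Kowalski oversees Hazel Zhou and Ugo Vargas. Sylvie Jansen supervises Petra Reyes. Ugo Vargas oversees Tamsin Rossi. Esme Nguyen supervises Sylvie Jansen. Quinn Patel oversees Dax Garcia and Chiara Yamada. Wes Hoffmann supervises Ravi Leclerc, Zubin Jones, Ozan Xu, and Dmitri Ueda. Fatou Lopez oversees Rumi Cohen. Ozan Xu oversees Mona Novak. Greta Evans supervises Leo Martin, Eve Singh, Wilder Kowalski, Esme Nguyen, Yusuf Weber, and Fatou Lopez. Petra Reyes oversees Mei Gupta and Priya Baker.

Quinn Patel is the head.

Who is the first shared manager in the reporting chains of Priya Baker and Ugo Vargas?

Priya Baker's chain of managers is Petra Reyes, Sylvie Jansen, Esme Nguyen, Greta Evans, Dax Garcia, Quinn Patel. Ugo Vargas's chain of managers is Wilder Kowalski, Greta Evans, Dax Garcia, Quinn Patel. The first manager that appears in both chains is Greta Evans.

Greta Evans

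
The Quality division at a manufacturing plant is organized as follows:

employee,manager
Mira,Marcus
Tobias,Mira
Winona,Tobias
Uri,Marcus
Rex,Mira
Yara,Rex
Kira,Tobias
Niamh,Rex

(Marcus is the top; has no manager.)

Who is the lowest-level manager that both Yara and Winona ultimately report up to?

Yara's chain of managers is Rex, Mira, Marcus. Winona's chain of managers is Tobias, Mira, Marcus. The first manager that appears in both chains is Mira.

Mira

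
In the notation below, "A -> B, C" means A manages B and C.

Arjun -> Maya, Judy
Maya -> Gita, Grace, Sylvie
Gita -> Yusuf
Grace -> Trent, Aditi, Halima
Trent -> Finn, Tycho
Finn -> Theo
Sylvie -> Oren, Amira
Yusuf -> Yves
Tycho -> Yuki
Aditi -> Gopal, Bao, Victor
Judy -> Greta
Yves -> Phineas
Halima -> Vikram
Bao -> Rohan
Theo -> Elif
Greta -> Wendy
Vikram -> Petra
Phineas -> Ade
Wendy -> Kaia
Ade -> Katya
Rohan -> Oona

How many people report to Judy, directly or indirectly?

Judy directly manages Greta. Under Greta: Wendy, Kaia (2). That's 3 in total.

3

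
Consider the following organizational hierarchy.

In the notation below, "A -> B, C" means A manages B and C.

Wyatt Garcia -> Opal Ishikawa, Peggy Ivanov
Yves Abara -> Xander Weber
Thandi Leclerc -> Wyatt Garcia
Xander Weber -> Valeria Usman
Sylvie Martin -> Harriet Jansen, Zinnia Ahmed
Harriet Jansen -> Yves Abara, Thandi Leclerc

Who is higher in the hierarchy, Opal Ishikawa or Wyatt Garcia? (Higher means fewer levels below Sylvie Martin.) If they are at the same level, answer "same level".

Opal Ishikawa is 4 levels below Sylvie Martin; Wyatt Garcia is 3. Wyatt Garcia is higher.

Wyatt Garcia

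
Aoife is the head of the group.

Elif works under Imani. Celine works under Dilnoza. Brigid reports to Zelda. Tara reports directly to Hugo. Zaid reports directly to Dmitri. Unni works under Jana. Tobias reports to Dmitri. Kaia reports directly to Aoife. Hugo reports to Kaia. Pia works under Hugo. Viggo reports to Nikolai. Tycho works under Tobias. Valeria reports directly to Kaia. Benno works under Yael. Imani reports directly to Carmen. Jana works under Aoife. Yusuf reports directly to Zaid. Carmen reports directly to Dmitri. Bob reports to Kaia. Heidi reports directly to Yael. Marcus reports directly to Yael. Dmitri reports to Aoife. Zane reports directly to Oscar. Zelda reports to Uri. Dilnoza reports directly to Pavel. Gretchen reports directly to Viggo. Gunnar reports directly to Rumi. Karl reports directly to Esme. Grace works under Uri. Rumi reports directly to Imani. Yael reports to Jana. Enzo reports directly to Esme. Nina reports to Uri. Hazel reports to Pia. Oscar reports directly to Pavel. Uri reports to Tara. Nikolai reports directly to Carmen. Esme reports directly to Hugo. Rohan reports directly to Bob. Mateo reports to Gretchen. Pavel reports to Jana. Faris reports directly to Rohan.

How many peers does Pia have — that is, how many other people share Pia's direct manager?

2

Pia reports to Hugo. Hugo's other direct reports are Tara, Esme — 2 peers.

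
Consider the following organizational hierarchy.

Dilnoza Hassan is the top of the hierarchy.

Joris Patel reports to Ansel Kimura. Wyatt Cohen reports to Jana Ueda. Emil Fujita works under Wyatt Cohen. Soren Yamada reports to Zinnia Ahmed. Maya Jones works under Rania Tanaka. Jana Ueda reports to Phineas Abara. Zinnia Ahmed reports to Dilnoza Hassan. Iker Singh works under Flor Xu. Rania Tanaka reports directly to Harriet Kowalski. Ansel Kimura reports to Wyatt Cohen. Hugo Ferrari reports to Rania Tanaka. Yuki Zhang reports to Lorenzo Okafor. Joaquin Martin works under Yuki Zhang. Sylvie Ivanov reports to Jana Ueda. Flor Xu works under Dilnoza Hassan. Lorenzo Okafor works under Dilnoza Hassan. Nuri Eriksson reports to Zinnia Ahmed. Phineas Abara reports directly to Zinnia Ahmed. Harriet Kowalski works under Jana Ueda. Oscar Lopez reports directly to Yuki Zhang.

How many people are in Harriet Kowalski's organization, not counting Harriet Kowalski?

3

Harriet Kowalski directly manages Rania Tanaka. Under Rania Tanaka: Maya Jones, Hugo Ferrari (2). That's 3 in total.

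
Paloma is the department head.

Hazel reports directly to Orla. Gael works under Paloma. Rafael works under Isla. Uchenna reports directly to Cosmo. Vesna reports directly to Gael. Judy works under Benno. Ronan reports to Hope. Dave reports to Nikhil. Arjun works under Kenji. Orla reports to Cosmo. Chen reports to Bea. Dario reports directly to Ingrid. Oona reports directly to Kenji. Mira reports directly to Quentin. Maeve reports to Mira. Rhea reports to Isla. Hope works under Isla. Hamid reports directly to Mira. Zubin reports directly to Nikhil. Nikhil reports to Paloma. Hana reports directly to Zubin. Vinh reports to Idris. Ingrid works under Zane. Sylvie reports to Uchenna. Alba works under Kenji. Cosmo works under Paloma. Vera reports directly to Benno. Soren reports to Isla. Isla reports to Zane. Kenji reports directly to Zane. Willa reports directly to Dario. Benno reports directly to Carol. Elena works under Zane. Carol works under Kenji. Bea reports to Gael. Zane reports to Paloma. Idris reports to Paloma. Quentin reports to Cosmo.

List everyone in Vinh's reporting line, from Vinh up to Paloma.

Vinh reports to Idris. Idris reports to Paloma. Paloma is at the top.

Vinh -> Idris -> Paloma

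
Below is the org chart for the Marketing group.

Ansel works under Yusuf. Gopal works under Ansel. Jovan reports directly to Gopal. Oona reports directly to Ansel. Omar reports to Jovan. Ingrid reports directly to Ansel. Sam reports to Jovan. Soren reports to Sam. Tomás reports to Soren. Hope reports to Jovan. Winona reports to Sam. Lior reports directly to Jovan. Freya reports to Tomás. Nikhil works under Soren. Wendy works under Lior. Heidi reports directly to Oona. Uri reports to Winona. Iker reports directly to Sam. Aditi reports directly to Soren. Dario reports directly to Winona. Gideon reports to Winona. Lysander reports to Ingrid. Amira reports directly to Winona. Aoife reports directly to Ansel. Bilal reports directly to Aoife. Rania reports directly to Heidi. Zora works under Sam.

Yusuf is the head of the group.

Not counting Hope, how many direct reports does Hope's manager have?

Hope reports to Jovan. Jovan's other direct reports are Omar, Sam, Lior — 3 peers.

3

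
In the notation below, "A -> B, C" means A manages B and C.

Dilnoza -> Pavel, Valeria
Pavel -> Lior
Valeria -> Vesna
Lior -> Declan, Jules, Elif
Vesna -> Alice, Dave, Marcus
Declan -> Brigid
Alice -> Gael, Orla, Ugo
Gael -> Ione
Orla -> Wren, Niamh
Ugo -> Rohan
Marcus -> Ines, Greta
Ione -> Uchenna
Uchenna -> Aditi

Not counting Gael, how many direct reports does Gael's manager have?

2

Gael reports to Alice. Alice's other direct reports are Orla, Ugo — 2 peers.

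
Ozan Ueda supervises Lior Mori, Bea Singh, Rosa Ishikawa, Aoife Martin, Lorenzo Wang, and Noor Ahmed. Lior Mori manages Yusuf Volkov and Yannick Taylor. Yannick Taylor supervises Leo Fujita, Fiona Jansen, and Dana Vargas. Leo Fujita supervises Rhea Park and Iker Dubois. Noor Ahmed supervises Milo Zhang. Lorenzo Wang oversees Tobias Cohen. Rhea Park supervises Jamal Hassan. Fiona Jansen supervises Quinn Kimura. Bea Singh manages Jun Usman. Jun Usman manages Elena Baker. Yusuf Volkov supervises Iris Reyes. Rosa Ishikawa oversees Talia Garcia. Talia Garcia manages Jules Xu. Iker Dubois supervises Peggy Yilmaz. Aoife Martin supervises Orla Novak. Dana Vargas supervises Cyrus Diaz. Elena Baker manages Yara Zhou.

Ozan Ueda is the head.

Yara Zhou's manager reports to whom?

Yara Zhou reports to Elena Baker, and Elena Baker reports to Jun Usman. So Yara Zhou's skip-level manager is Jun Usman.

Jun Usman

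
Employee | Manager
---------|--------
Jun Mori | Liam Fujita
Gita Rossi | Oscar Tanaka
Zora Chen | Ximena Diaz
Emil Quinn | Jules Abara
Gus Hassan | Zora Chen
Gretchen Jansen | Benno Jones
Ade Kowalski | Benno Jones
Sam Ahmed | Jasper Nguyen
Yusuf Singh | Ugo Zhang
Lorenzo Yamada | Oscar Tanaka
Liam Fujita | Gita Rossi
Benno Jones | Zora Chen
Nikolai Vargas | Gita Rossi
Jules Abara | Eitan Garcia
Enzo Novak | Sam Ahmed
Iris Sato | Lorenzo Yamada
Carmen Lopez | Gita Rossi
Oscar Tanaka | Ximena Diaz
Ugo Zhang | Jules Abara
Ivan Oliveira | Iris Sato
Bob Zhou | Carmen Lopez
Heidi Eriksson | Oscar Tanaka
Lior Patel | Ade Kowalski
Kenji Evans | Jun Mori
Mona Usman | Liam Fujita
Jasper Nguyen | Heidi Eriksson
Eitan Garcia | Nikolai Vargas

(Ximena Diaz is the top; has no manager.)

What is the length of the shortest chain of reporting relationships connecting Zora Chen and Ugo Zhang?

7

Zora Chen is 1 level below Ximena Diaz, and Ugo Zhang is 6 levels below Ximena Diaz (their lowest common manager). The shortest path runs up from Zora Chen to Ximena Diaz and back down to Ugo Zhang: 1 + 6 = 7 links.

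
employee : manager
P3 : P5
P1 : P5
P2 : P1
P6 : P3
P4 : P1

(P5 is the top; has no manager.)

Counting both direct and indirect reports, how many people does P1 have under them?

P1 directly manages P2, P4. P2 has no reports. P4 has no reports. So P1's organization is 2 direct reports plus everyone under them: 1 + 1 = 2.

2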